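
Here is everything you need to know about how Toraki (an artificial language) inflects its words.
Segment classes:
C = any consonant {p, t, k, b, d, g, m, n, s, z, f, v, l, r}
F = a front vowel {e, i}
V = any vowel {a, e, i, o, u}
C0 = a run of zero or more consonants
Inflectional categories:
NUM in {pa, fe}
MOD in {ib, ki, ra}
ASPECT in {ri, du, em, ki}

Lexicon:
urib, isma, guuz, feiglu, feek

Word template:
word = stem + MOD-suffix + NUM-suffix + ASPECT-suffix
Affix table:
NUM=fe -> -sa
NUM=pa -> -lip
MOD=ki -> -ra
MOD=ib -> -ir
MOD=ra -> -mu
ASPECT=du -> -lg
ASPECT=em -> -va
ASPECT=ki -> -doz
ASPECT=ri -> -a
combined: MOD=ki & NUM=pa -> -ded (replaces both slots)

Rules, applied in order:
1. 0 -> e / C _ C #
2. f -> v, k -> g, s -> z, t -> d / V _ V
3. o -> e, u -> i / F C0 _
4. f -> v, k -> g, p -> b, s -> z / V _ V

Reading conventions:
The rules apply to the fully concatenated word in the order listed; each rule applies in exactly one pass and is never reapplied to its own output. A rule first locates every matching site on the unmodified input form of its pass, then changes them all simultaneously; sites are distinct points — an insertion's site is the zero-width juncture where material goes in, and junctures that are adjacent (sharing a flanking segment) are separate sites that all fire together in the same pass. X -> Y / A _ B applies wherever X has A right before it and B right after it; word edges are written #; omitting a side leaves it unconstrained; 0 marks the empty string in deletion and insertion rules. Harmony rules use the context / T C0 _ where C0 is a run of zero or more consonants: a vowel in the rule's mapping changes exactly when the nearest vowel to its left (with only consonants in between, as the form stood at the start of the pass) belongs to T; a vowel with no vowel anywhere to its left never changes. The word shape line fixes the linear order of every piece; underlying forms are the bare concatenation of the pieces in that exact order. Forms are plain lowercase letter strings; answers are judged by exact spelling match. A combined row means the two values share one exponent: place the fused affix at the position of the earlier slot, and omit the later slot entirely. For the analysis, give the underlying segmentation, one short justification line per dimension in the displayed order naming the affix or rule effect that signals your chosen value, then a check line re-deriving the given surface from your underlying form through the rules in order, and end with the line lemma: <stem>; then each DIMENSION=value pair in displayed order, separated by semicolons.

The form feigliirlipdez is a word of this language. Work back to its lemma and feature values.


underlying: feiglu-ir-lip-doz
NUM=pa - signalled by the affix -lip
MOD=ib - signalled by the affix -ir
ASPECT=ki - signalled by the affix -doz
check: feigluirlipdoz -> feigluirlipdoz -> feigluirlipdoz -> feigliirlipdez -> feigliirlipdez
lemma: feiglu; NUM=pa; MOD=ib; ASPECT=ki


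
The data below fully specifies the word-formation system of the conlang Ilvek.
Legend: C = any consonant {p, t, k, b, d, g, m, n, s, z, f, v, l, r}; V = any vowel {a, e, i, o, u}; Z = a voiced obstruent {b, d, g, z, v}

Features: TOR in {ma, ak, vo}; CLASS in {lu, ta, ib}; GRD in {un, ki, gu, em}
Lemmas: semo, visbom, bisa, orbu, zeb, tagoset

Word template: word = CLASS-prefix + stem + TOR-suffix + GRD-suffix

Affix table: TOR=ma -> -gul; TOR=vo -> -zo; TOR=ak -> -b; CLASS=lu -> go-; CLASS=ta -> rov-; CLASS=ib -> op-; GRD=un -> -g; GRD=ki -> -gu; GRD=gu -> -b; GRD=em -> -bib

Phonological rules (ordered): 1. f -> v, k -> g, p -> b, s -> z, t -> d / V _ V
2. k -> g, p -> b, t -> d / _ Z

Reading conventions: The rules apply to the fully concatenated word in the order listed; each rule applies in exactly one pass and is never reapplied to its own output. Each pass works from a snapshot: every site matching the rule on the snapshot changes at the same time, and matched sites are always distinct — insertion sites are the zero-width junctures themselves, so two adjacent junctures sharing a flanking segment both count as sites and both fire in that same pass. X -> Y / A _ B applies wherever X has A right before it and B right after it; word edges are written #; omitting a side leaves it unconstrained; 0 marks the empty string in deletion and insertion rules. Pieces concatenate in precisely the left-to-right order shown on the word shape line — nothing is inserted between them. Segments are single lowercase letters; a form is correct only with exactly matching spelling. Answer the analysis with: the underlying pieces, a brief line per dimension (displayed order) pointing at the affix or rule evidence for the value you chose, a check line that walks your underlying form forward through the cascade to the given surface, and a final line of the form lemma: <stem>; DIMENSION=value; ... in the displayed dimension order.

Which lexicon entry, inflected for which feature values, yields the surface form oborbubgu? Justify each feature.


underlying: op-orbu-b-gu
TOR=ak - signalled by the affix -b
CLASS=ib - signalled by the affix op-
GRD=ki - signalled by the affix -gu
check: oporbubgu -> oborbubgu -> oborbubgu
lemma: orbu; TOR=ak; CLASS=ib; GRD=ki


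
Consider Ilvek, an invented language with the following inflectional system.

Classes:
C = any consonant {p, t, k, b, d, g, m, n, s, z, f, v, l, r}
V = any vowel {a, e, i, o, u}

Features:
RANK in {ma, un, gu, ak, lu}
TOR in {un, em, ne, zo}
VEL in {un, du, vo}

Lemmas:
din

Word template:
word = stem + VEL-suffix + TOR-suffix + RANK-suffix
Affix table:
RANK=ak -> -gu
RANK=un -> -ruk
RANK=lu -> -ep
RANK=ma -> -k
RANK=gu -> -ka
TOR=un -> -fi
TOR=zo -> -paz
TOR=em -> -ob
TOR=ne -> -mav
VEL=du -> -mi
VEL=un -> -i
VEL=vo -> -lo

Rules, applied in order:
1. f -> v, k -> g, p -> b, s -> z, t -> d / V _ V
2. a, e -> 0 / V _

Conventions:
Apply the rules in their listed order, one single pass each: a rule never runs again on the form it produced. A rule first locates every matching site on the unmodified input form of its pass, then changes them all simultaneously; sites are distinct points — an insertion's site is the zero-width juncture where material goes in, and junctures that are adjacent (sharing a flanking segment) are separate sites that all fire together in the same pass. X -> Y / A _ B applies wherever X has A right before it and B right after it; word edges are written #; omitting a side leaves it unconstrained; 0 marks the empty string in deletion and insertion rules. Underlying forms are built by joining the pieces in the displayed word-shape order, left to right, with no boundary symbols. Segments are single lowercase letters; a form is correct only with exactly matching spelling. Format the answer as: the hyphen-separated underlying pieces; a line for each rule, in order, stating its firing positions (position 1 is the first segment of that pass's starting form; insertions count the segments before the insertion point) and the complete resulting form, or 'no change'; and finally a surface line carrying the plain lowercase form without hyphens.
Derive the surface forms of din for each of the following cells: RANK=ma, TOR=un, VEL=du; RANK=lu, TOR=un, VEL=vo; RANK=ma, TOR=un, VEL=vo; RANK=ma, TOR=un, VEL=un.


cell RANK=ma, TOR=un, VEL=du:
underlying: din-mi-fi-k
1. f -> v, k -> g, p -> b, s -> z, t -> d / V _ V: fires at position(s) 6: dinmivik
2. a, e -> 0 / V _: no change
surface: dinmivik

cell RANK=lu, TOR=un, VEL=vo:
underlying: din-lo-fi-ep
1. f -> v, k -> g, p -> b, s -> z, t -> d / V _ V: fires at position(s) 6: dinloviep
2. a, e -> 0 / V _: fires at position(s) 8: dinlovip
surface: dinlovip

cell RANK=ma, TOR=un, VEL=vo:
underlying: din-lo-fi-k
1. f -> v, k -> g, p -> b, s -> z, t -> d / V _ V: fires at position(s) 6: dinlovik
2. a, e -> 0 / V _: no change
surface: dinlovik

cell RANK=ma, TOR=un, VEL=un:
underlying: din-i-fi-k
1. f -> v, k -> g, p -> b, s -> z, t -> d / V _ V: fires at position(s) 5: dinivik
2. a, e -> 0 / V _: no change
surface: dinivik


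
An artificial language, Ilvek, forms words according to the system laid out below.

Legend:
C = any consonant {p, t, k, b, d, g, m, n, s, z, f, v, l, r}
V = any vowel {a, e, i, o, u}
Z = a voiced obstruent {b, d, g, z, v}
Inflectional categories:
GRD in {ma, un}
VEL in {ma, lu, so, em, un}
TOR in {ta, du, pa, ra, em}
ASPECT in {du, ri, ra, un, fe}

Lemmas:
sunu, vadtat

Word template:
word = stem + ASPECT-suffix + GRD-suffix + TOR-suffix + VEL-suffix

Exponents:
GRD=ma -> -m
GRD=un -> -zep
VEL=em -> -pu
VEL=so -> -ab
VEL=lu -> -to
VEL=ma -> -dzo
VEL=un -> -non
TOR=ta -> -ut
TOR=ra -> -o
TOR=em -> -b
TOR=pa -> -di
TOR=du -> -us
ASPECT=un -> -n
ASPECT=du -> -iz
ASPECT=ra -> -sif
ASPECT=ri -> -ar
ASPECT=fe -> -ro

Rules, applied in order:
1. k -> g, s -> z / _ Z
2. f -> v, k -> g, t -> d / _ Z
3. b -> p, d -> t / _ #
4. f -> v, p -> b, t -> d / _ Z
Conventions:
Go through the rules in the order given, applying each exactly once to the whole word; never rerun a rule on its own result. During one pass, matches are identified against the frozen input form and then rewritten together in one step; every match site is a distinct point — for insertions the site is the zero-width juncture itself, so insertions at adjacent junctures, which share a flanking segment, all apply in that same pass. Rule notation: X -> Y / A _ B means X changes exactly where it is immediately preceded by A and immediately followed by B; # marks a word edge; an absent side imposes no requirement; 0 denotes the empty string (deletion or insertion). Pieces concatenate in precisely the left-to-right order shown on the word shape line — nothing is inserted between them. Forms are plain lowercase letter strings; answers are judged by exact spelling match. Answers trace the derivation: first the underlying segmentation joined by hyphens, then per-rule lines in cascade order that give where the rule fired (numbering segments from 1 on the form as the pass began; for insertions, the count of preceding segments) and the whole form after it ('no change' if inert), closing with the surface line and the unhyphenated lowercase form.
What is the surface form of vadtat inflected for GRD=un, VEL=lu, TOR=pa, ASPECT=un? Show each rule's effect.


underlying: vadtat-n-zep-di-to
1. k -> g, s -> z / _ Z: no change
2. f -> v, k -> g, t -> d / _ Z: no change
3. b -> p, d -> t / _ #: no change
4. f -> v, p -> b, t -> d / _ Z: fires at position(s) 10: vadtatnzebdito
surface: vadtatnzebdito


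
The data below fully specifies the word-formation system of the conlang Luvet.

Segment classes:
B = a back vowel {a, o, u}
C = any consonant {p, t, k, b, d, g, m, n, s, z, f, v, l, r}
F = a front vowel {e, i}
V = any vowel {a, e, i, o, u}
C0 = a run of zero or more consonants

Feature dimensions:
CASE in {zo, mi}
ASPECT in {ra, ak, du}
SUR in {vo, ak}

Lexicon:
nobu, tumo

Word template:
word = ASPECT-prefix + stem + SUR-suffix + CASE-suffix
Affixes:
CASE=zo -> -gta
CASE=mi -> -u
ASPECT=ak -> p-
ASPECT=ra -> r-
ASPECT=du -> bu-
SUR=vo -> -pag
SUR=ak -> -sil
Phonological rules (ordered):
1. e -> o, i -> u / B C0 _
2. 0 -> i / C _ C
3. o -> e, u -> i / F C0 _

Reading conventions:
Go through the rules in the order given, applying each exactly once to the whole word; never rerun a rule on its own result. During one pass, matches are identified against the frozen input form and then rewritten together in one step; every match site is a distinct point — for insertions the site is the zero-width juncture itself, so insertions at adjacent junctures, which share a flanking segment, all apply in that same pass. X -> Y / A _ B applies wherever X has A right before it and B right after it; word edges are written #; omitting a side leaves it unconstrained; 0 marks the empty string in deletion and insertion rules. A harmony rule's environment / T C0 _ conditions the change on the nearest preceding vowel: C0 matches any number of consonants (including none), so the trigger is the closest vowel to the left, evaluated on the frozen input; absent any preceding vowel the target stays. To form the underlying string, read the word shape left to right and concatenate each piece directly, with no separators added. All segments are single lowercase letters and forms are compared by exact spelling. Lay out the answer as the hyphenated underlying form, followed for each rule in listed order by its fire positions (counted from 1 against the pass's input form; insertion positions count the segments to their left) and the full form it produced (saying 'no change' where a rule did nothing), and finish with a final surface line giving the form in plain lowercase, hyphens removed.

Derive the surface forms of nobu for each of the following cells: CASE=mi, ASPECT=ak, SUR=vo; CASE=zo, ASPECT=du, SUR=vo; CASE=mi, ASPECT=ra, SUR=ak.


cell CASE=mi, ASPECT=ak, SUR=vo:
underlying: p-nobu-pag-u
1. e -> o, i -> u / B C0 _: no change
2. 0 -> i / C _ C: inserts after position(s) 1: pinobupagu
3. o -> e, u -> i / F C0 _: fires at position(s) 4: pinebupagu
surface: pinebupagu

cell CASE=zo, ASPECT=du, SUR=vo:
underlying: bu-nobu-pag-gta
1. e -> o, i -> u / B C0 _: no change
2. 0 -> i / C _ C: inserts after position(s) 9, 10: bunobupagigita
3. o -> e, u -> i / F C0 _: no change
surface: bunobupagigita

cell CASE=mi, ASPECT=ra, SUR=ak:
underlying: r-nobu-sil-u
1. e -> o, i -> u / B C0 _: fires at position(s) 7: rnobusulu
2. 0 -> i / C _ C: inserts after position(s) 1: rinobusulu
3. o -> e, u -> i / F C0 _: fires at position(s) 4: rinebusulu
surface: rinebusulu


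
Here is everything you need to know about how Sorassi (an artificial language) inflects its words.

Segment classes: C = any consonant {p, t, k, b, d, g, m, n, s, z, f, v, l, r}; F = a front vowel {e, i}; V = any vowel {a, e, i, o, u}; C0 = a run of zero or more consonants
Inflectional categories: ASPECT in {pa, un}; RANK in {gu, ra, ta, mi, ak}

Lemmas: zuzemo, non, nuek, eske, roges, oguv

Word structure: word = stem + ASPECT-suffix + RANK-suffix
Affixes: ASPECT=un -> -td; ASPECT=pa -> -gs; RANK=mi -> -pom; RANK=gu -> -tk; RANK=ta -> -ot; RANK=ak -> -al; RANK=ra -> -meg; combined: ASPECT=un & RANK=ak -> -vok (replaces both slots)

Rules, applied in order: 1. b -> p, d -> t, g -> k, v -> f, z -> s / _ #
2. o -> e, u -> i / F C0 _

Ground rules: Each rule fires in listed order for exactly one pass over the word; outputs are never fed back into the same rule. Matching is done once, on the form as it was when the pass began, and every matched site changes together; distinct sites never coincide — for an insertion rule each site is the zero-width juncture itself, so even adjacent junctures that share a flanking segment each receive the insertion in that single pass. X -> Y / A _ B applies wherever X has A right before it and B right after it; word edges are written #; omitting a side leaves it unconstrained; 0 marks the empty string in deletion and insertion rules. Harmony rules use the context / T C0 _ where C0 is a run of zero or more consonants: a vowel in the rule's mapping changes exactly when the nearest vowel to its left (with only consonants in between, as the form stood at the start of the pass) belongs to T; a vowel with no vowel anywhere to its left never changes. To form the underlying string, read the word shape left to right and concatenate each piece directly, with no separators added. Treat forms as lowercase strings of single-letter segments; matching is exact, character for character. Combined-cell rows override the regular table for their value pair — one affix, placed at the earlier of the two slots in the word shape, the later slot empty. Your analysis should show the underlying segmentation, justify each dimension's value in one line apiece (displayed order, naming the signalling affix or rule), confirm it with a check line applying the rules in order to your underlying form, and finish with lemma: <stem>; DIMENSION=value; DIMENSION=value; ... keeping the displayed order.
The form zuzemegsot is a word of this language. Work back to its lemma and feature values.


underlying: zuzemo-gs-ot
ASPECT=pa - signalled by the affix -gs
RANK=ta - signalled by the affix -ot
check: zuzemogsot -> zuzemogsot -> zuzemegsot
lemma: zuzemo; ASPECT=pa; RANK=ta


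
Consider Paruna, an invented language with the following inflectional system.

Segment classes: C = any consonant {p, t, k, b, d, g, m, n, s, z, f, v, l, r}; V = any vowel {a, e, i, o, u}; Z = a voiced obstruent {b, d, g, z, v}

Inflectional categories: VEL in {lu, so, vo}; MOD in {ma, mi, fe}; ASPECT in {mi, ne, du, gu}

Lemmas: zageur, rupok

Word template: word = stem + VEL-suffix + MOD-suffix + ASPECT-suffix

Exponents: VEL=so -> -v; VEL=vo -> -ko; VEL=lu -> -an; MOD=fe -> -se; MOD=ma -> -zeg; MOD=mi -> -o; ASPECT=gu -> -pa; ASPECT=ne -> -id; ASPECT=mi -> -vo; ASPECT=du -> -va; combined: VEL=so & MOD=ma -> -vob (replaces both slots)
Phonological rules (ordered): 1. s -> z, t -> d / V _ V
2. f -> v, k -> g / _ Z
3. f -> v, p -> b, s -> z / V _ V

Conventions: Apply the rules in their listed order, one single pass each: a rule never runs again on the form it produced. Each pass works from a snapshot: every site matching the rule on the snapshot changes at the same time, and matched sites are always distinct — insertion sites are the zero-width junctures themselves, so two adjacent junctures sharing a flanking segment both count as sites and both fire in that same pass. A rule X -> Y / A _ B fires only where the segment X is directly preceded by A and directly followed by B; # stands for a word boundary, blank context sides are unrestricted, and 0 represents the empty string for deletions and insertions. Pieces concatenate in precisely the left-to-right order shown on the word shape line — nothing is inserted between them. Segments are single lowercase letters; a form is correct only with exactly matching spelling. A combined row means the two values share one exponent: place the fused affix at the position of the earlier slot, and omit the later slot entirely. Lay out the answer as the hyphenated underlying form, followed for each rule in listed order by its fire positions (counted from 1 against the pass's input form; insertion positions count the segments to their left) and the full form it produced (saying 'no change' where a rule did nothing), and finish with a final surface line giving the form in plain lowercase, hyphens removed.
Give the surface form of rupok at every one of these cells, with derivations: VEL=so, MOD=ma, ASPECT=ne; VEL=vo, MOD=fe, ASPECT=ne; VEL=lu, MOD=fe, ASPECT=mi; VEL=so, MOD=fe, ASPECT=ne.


cell VEL=so, MOD=ma, ASPECT=ne:
underlying: rupok-vob-id
1. s -> z, t -> d / V _ V: no change
2. f -> v, k -> g / _ Z: fires at position(s) 5: rupogvobid
3. f -> v, p -> b, s -> z / V _ V: fires at position(s) 3: rubogvobid
surface: rubogvobid

cell VEL=vo, MOD=fe, ASPECT=ne:
underlying: rupok-ko-se-id
1. s -> z, t -> d / V _ V: fires at position(s) 8: rupokkozeid
2. f -> v, k -> g / _ Z: no change
3. f -> v, p -> b, s -> z / V _ V: fires at position(s) 3: rubokkozeid
surface: rubokkozeid

cell VEL=lu, MOD=fe, ASPECT=mi:
underlying: rupok-an-se-vo
1. s -> z, t -> d / V _ V: no change
2. f -> v, k -> g / _ Z: no change
3. f -> v, p -> b, s -> z / V _ V: fires at position(s) 3: rubokansevo
surface: rubokansevo

cell VEL=so, MOD=fe, ASPECT=ne:
underlying: rupok-v-se-id
1. s -> z, t -> d / V _ V: no change
2. f -> v, k -> g / _ Z: fires at position(s) 5: rupogvseid
3. f -> v, p -> b, s -> z / V _ V: fires at position(s) 3: rubogvseid
surface: rubogvseid


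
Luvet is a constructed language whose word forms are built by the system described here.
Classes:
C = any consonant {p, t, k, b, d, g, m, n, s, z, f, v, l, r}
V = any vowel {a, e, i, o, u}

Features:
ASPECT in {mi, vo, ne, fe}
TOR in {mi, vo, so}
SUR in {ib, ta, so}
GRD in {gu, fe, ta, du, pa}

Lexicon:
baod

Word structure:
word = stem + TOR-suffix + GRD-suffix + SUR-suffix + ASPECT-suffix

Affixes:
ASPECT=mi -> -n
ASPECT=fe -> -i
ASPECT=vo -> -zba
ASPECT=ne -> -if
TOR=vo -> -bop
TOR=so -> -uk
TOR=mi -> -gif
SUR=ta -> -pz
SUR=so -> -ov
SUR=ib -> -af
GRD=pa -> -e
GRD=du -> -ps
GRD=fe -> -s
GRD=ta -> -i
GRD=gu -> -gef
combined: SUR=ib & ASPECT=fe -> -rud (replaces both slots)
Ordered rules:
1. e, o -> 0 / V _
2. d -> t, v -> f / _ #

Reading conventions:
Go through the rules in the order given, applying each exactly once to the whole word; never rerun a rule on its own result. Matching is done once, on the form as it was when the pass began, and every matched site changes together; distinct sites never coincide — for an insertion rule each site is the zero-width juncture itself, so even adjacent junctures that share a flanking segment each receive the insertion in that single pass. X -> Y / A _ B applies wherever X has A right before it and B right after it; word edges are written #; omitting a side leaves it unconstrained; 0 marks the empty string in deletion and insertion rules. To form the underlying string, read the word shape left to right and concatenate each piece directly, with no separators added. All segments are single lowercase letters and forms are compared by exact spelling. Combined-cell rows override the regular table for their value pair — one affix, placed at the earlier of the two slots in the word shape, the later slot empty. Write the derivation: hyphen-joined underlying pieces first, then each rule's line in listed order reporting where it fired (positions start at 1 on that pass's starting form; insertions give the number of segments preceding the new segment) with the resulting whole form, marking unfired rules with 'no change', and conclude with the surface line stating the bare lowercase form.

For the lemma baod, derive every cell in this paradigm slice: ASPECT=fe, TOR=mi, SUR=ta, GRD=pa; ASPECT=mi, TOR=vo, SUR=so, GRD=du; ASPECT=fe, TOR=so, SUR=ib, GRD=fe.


cell ASPECT=fe, TOR=mi, SUR=ta, GRD=pa:
underlying: baod-gif-e-pz-i
1. e, o -> 0 / V _: fires at position(s) 3: badgifepzi
2. d -> t, v -> f / _ #: no change
surface: badgifepzi

cell ASPECT=mi, TOR=vo, SUR=so, GRD=du:
underlying: baod-bop-ps-ov-n
1. e, o -> 0 / V _: fires at position(s) 3: badboppsovn
2. d -> t, v -> f / _ #: no change
surface: badboppsovn

cell ASPECT=fe, TOR=so, SUR=ib, GRD=fe:
underlying: baod-uk-s-rud
1. e, o -> 0 / V _: fires at position(s) 3: baduksrud
2. d -> t, v -> f / _ #: fires at position(s) 9: baduksrut
surface: baduksrut


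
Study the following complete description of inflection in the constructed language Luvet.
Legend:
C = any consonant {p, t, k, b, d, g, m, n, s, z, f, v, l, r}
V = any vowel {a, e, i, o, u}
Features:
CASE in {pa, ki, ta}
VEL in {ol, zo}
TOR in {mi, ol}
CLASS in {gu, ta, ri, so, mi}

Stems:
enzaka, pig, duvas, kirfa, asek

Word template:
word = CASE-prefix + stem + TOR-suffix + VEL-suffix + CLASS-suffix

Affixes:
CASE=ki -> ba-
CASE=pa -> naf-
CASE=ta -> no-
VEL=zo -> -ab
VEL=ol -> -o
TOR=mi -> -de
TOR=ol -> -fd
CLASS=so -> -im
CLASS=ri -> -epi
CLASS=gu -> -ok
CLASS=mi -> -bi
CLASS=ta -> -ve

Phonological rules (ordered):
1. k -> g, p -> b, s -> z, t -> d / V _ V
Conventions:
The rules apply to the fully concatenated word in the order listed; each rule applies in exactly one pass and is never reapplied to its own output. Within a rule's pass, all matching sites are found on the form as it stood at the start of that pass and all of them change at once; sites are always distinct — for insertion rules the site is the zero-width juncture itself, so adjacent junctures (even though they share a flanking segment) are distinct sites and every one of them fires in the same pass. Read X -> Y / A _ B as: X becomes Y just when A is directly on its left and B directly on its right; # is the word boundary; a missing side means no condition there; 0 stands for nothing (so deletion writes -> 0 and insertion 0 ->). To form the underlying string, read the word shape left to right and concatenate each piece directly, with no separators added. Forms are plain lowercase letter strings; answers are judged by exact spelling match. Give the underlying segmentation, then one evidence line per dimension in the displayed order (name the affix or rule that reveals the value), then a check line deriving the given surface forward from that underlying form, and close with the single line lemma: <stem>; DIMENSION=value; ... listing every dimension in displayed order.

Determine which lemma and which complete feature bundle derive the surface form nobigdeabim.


underlying: no-pig-de-ab-im
CASE=ta - signalled by the affix no-
VEL=zo - signalled by the affix -ab
TOR=mi - signalled by the affix -de
CLASS=so - signalled by the affix -im
check: nopigdeabim -> nobigdeabim
lemma: pig; CASE=ta; VEL=zo; TOR=mi; CLASS=so


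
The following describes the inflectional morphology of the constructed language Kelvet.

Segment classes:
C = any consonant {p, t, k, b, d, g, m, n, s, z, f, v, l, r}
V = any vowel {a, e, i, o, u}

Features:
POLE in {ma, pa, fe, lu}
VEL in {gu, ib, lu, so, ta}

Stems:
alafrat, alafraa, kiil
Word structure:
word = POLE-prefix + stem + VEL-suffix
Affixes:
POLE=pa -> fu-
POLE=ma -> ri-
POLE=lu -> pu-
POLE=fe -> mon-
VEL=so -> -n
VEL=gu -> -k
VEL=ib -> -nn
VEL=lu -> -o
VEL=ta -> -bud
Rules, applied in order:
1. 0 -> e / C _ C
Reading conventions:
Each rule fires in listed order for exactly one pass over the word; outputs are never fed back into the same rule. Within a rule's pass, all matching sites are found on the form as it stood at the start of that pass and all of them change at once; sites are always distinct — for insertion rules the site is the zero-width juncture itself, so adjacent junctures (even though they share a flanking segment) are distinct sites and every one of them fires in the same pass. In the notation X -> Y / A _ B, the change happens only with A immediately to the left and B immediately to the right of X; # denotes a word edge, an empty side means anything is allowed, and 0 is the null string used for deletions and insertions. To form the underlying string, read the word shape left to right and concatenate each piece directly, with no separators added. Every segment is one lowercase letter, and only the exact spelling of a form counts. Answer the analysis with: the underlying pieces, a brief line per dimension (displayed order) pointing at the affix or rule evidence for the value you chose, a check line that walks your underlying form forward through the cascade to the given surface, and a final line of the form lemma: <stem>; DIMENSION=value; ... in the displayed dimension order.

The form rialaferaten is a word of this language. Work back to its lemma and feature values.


underlying: ri-alafrat-n
POLE=ma - signalled by the affix ri-
VEL=so - signalled by the affix -n
check: rialafratn -> rialaferaten
lemma: alafrat; POLE=ma; VEL=so


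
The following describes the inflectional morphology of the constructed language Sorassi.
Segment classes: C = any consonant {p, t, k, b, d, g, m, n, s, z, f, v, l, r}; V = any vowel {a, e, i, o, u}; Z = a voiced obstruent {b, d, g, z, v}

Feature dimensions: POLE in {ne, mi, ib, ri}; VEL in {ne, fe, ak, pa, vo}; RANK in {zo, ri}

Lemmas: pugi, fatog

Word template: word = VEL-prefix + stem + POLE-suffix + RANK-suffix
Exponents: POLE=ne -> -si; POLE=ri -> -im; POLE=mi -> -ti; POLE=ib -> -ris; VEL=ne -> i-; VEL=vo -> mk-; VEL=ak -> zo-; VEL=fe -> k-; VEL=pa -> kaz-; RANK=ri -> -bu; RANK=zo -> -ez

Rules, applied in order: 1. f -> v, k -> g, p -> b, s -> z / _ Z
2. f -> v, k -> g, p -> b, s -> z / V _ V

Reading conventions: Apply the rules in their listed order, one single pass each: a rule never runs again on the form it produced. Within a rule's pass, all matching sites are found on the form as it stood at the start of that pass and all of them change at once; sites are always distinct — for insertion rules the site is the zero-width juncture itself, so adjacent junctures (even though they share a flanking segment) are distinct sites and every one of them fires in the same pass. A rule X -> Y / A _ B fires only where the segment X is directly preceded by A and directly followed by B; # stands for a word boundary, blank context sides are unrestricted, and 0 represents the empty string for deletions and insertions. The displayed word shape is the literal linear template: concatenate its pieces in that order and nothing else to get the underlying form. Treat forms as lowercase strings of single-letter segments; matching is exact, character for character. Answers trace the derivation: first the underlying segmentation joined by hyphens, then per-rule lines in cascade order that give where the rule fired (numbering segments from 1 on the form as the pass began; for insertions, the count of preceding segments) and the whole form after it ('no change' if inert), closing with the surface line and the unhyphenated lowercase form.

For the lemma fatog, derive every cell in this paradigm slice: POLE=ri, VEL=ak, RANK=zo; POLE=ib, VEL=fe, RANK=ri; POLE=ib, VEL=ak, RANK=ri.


cell POLE=ri, VEL=ak, RANK=zo:
underlying: zo-fatog-im-ez
1. f -> v, k -> g, p -> b, s -> z / _ Z: no change
2. f -> v, k -> g, p -> b, s -> z / V _ V: fires at position(s) 3: zovatogimez
surface: zovatogimez

cell POLE=ib, VEL=fe, RANK=ri:
underlying: k-fatog-ris-bu
1. f -> v, k -> g, p -> b, s -> z / _ Z: fires at position(s) 9: kfatogrizbu
2. f -> v, k -> g, p -> b, s -> z / V _ V: no change
surface: kfatogrizbu

cell POLE=ib, VEL=ak, RANK=ri:
underlying: zo-fatog-ris-bu
1. f -> v, k -> g, p -> b, s -> z / _ Z: fires at position(s) 10: zofatogrizbu
2. f -> v, k -> g, p -> b, s -> z / V _ V: fires at position(s) 3: zovatogrizbu
surface: zovatogrizbu


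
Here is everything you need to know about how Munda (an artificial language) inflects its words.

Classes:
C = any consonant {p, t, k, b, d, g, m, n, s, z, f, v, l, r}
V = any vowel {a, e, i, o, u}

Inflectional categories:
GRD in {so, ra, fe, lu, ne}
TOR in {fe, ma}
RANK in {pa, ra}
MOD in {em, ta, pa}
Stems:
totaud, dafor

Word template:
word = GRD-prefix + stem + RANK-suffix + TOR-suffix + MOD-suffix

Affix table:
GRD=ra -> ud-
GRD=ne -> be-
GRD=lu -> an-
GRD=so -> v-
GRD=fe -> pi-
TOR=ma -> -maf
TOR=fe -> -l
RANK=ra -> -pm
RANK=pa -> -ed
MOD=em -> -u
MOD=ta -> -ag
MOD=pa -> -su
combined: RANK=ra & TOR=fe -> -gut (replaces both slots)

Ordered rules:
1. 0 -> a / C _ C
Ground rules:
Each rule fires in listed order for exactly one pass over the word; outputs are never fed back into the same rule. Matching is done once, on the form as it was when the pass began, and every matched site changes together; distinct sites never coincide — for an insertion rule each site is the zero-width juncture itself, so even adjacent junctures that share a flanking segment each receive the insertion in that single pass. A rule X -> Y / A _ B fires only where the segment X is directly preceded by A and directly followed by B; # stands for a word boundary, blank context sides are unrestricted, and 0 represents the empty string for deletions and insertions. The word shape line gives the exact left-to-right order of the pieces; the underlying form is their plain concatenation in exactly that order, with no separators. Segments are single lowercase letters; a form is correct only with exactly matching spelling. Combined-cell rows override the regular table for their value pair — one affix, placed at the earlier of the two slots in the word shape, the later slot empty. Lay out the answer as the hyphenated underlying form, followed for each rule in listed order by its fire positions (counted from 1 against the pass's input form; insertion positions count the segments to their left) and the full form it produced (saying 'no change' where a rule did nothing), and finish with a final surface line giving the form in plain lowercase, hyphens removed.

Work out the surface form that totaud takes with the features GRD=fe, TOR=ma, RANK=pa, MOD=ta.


underlying: pi-totaud-ed-maf-ag
1. 0 -> a / C _ C: inserts after position(s) 10: pitotaudedamafag
surface: pitotaudedamafag


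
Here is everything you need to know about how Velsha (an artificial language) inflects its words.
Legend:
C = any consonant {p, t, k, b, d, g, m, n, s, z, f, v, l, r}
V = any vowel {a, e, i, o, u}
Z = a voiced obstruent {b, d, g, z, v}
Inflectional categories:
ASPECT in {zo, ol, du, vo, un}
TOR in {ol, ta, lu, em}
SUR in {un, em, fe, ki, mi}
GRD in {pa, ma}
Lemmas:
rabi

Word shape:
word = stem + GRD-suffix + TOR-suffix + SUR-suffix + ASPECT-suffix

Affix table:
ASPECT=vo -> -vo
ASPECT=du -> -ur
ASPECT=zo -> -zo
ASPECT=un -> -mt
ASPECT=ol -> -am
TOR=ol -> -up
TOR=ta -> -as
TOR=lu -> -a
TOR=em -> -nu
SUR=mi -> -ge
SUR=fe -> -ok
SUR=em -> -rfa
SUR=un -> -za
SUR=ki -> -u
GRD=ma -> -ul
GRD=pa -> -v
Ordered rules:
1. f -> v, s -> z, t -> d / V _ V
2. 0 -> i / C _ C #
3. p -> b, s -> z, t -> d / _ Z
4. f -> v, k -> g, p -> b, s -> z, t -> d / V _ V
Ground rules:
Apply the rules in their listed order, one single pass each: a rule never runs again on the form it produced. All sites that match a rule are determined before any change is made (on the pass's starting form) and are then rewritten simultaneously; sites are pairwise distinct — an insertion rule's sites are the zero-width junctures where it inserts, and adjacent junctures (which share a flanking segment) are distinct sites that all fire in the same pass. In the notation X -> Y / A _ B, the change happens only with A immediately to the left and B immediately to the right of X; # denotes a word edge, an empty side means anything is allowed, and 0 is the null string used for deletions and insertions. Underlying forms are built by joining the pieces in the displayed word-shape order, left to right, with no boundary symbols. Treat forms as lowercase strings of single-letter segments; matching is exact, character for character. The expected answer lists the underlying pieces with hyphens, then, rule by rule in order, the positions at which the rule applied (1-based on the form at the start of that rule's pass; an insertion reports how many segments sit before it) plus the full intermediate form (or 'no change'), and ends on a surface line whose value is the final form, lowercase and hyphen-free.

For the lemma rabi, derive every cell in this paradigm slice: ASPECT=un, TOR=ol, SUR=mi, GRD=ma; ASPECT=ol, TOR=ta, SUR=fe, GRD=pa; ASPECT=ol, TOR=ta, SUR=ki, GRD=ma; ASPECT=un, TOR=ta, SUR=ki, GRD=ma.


cell ASPECT=un, TOR=ol, SUR=mi, GRD=ma:
underlying: rabi-ul-up-ge-mt
1. f -> v, s -> z, t -> d / V _ V: no change
2. 0 -> i / C _ C #: inserts after position(s) 11: rabiulupgemit
3. p -> b, s -> z, t -> d / _ Z: fires at position(s) 8: rabiulubgemit
4. f -> v, k -> g, p -> b, s -> z, t -> d / V _ V: no change
surface: rabiulubgemit

cell ASPECT=ol, TOR=ta, SUR=fe, GRD=pa:
underlying: rabi-v-as-ok-am
1. f -> v, s -> z, t -> d / V _ V: fires at position(s) 7: rabivazokam
2. 0 -> i / C _ C #: no change
3. p -> b, s -> z, t -> d / _ Z: no change
4. f -> v, k -> g, p -> b, s -> z, t -> d / V _ V: fires at position(s) 9: rabivazogam
surface: rabivazogam

cell ASPECT=ol, TOR=ta, SUR=ki, GRD=ma:
underlying: rabi-ul-as-u-am
1. f -> v, s -> z, t -> d / V _ V: fires at position(s) 8: rabiulazuam
2. 0 -> i / C _ C #: no change
3. p -> b, s -> z, t -> d / _ Z: no change
4. f -> v, k -> g, p -> b, s -> z, t -> d / V _ V: no change
surface: rabiulazuam

cell ASPECT=un, TOR=ta, SUR=ki, GRD=ma:
underlying: rabi-ul-as-u-mt
1. f -> v, s -> z, t -> d / V _ V: fires at position(s) 8: rabiulazumt
2. 0 -> i / C _ C #: inserts after position(s) 10: rabiulazumit
3. p -> b, s -> z, t -> d / _ Z: no change
4. f -> v, k -> g, p -> b, s -> z, t -> d / V _ V: no change
surface: rabiulazumit


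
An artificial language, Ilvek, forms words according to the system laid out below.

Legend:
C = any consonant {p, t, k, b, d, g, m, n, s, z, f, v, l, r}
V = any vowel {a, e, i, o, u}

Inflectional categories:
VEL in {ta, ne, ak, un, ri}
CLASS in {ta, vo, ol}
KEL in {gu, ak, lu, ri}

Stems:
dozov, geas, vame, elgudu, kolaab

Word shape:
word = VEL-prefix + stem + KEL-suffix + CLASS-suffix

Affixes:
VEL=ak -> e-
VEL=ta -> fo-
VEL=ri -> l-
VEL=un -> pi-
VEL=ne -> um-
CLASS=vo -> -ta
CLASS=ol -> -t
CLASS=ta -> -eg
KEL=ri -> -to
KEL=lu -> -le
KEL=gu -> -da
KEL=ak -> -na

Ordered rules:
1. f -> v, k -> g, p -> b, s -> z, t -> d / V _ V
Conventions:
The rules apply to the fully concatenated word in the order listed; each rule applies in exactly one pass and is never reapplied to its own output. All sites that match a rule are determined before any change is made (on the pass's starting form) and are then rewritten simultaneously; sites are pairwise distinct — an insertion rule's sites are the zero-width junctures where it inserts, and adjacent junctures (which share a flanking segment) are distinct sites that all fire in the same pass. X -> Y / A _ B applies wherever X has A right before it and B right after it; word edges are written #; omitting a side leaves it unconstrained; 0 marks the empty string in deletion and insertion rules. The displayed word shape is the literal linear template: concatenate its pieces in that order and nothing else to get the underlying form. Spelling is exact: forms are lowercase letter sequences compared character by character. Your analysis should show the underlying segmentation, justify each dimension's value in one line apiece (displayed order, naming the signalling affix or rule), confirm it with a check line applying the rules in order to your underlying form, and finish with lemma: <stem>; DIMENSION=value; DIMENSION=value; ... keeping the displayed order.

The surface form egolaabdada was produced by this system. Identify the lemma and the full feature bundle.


underlying: e-kolaab-da-ta
VEL=ak - signalled by the affix e-
CLASS=vo - signalled by the affix -ta
KEL=gu - signalled by the affix -da
check: ekolaabdata -> egolaabdada
lemma: kolaab; VEL=ak; CLASS=vo; KEL=gu


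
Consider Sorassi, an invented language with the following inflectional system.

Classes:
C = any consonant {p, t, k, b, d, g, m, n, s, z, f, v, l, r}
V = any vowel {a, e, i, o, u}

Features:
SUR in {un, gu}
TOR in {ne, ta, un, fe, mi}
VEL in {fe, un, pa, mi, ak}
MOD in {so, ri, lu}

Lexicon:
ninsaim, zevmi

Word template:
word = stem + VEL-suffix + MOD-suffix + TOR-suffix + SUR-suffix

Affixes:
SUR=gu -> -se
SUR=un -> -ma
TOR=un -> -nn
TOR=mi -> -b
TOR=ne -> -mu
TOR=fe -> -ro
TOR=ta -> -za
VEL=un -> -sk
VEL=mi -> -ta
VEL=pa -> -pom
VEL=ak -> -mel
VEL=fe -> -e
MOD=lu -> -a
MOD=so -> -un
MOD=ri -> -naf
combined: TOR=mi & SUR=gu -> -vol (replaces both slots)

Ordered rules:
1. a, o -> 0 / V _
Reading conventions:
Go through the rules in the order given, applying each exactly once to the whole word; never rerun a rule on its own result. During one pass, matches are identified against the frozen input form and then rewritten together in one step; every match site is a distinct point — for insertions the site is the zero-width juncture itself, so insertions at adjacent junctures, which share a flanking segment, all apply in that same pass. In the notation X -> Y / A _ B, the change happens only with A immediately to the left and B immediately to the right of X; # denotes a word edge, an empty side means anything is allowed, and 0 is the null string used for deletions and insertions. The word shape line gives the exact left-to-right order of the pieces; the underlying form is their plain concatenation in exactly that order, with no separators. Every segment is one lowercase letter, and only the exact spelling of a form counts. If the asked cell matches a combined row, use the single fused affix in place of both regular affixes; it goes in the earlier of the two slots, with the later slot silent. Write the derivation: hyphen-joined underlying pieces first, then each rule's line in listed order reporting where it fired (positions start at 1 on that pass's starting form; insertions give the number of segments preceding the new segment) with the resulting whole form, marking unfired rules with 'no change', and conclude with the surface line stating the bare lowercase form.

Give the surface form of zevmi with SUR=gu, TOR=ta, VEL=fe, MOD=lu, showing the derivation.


underlying: zevmi-e-a-za-se
1. a, o -> 0 / V _: fires at position(s) 7: zevmiezase
surface: zevmiezase


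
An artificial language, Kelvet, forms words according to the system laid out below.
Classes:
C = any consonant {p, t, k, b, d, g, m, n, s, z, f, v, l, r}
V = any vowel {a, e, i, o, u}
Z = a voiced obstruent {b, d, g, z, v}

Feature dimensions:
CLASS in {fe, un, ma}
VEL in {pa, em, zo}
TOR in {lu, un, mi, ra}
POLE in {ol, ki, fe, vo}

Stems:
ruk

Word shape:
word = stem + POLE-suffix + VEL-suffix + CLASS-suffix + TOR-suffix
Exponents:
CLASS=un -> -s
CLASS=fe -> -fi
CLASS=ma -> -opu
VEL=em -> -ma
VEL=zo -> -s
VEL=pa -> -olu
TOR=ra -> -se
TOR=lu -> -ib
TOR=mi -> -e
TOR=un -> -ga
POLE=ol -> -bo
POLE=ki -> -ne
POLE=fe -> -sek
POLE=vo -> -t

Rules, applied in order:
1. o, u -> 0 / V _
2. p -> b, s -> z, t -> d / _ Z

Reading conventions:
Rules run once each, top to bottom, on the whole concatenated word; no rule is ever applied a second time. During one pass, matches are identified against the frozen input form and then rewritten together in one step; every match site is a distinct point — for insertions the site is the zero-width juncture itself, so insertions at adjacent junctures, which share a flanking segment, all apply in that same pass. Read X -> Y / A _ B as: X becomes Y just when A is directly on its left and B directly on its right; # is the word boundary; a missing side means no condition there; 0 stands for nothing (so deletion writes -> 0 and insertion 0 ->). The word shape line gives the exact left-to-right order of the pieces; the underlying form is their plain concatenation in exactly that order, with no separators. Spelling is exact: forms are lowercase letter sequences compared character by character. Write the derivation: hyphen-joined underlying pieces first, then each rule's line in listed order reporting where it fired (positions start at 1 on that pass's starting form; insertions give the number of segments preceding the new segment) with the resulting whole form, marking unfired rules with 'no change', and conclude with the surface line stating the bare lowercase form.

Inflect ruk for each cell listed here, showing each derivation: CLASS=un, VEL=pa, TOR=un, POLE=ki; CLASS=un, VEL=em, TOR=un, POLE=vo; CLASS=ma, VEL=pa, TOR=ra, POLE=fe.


cell CLASS=un, VEL=pa, TOR=un, POLE=ki:
underlying: ruk-ne-olu-s-ga
1. o, u -> 0 / V _: fires at position(s) 6: ruknelusga
2. p -> b, s -> z, t -> d / _ Z: fires at position(s) 8: rukneluzga
surface: rukneluzga

cell CLASS=un, VEL=em, TOR=un, POLE=vo:
underlying: ruk-t-ma-s-ga
1. o, u -> 0 / V _: no change
2. p -> b, s -> z, t -> d / _ Z: fires at position(s) 7: ruktmazga
surface: ruktmazga

cell CLASS=ma, VEL=pa, TOR=ra, POLE=fe:
underlying: ruk-sek-olu-opu-se
1. o, u -> 0 / V _: fires at position(s) 10: ruksekolupuse
2. p -> b, s -> z, t -> d / _ Z: no change
surface: ruksekolupuse
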